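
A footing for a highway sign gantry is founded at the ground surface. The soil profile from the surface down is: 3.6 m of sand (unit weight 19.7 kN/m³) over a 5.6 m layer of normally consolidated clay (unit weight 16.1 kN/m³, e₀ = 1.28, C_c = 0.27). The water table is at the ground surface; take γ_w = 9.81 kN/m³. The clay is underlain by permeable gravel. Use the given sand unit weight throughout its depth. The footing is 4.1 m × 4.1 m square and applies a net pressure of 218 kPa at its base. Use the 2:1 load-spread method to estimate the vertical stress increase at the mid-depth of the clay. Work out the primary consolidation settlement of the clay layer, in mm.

S_c ≈ 140 mm

Mid-depth of clay below the ground surface: z = 3.6 + 5.6/2 = 6.4 m.
Total vertical stress at mid-clay: σ_v = 19.7×3.6 + 16.1×2.8 = 116 kPa.
Pore pressure: u = 9.81×(6.4 − 0) = 62.784 kPa.
Initial effective stress: σ'_0 = σ_v − u = 116 − 62.784 = 53.216 kPa.
Stress increase at mid-clay by the 2:1 spreading method:
Δσ = qBL/((B+z)(L+z)) = 218×4.1×4.1/((4.1+6.4)(4.1+6.4)) = 33.239 kPa
Final effective stress: σ'_f = σ'_0 + Δσ = 53.216 + 33.239 = 86.455 kPa.
Normally consolidated clay, so the full stress increment lies on the virgin compression line:
S_c = C_c·H/(1+e₀)·log₁₀(σ'_f/σ'_0) = 0.27×5.6/(1+1.28)×log₁₀(86.455/53.216)
    = 0.66316 × 0.21075 = 0.1398 m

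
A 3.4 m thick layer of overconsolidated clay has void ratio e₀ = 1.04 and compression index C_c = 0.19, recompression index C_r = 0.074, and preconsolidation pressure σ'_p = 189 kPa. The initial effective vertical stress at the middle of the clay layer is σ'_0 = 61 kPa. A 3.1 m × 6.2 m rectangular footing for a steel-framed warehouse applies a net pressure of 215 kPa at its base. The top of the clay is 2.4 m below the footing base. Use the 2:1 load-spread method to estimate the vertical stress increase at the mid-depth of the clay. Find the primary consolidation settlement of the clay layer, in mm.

Mid-depth of clay below the footing base: z = 2.4 + 3.4/2 = 4.1 m.
Stress increase at mid-clay by the 2:1 spreading method:
Δσ = qBL/((B+z)(L+z)) = 215×3.1×6.2/((3.1+4.1)(6.2+4.1)) = 55.721 kPa
Final effective stress: σ'_f = 61 + 55.721 = 116.72 kPa.
σ'_f = 116.72 ≤ σ'_p = 189 kPa, so the clay remains overconsolidated and only the recompression index applies:
S_c = C_r·H/(1+e₀)·log₁₀(σ'_f/σ'_0) = 0.074×3.4/2.04×log₁₀(116.72/61)
    = 0.12334 × 0.28182 = 0.03476 m

S_c ≈ 34.8 mm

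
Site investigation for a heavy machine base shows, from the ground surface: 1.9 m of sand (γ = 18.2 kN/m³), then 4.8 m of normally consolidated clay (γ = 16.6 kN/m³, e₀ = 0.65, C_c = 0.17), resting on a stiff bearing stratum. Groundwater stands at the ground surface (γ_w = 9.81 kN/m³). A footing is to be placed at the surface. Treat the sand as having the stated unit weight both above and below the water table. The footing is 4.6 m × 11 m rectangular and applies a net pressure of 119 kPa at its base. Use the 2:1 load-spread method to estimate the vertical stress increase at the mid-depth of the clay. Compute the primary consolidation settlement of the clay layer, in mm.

Mid-depth of clay below the ground surface: z = 1.9 + 4.8/2 = 4.3 m.
Total vertical stress at mid-clay: σ_v = 18.2×1.9 + 16.6×2.4 = 74.42 kPa.
Pore pressure: u = 9.81×(4.3 − 0) = 42.183 kPa.
Initial effective stress: σ'_0 = σ_v − u = 74.42 − 42.183 = 32.237 kPa.
Stress increase at mid-clay by the 2:1 spreading method:
Δσ = qBL/((B+z)(L+z)) = 119×4.6×11/((4.6+4.3)(11+4.3)) = 44.22 kPa
Final effective stress: σ'_f = σ'_0 + Δσ = 32.237 + 44.22 = 76.457 kPa.
Normally consolidated clay, so the full stress increment lies on the virgin compression line:
S_c = C_c·H/(1+e₀)·log₁₀(σ'_f/σ'_0) = 0.17×4.8/(1+0.65)×log₁₀(76.457/32.237)
    = 0.49455 × 0.37506 = 0.1855 m

S_c ≈ 185 mm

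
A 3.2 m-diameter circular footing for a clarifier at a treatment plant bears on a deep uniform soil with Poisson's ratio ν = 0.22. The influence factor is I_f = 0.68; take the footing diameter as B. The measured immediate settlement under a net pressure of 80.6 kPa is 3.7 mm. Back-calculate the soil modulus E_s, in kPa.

S_e = q·B·(1−ν²)/E_s · I_f  ⇒  E_s = q·B·(1−ν²)·I_f / S_e.
E_s = 80.6 × 3.2 × 0.9516 × 0.68 / 0.0037 = 45110 kPa

E_s ≈ 45100 kPa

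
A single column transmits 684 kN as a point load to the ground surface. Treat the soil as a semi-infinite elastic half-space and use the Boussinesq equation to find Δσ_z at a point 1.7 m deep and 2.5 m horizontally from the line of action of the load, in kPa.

Boussinesq vertical stress below a point load on an elastic half-space:
Δσ_z = 3P/(2πz²) · [1 + (r/z)²]^(−5/2)
r/z = 2.5/1.7 = 1.4706; [1+(r/z)²]^(−5/2) = 0.056218.
Δσ_z = 3×684/(2π×1.7²) × 0.056218 = 113.01 × 0.056218 = 6.353 kPa

Δσ_z ≈ 6.35 kPa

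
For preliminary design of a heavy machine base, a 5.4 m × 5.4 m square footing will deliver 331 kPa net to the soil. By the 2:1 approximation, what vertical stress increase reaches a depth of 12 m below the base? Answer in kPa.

Δσ_z ≈ 31.9 kPa

By the 2:1 method the load spreads at 1 horizontal : 2 vertical, so at depth z the loaded area has grown by z in each plan dimension:
Δσ = qBL/((B+z)(L+z)) = 331×5.4×5.4/((5.4+12)(5.4+12)) = 31.88 kPa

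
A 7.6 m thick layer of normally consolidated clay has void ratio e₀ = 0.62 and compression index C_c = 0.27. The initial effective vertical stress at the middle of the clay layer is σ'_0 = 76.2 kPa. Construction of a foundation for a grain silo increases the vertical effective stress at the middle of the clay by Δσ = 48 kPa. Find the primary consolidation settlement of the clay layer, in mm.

Final effective stress: σ'_f = σ'_0 + Δσ = 76.2 + 48 = 124.2 kPa.
Normally consolidated clay, so the full stress increment lies on the virgin compression line:
S_c = C_c·H/(1+e₀)·log₁₀(σ'_f/σ'_0) = 0.27×7.6/(1+0.62)×log₁₀(124.2/76.2)
    = 1.2667 × 0.21217 = 0.2688 m

S_c ≈ 269 mm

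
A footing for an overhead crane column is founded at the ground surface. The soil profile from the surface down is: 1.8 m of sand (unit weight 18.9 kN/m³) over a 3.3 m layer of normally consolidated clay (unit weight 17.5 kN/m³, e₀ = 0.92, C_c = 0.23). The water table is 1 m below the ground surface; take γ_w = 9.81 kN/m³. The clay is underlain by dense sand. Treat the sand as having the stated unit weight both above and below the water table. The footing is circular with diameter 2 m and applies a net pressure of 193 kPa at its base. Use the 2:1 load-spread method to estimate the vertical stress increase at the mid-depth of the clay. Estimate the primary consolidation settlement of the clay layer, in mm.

Mid-depth of clay below the ground surface: z = 1.8 + 3.3/2 = 3.45 m.
Total vertical stress at mid-clay: σ_v = 18.9×1.8 + 17.5×1.65 = 62.895 kPa.
Pore pressure: u = 9.81×(3.45 − 1) = 24.035 kPa.
Initial effective stress: σ'_0 = σ_v − u = 62.895 − 24.035 = 38.86 kPa.
Stress increase at mid-clay by the 2:1 spreading method:
Δσ ≈ qD²/(D+z)² = 193×2²/(2+3.45)² = 25.991 kPa
Final effective stress: σ'_f = σ'_0 + Δσ = 38.86 + 25.991 = 64.851 kPa.
Normally consolidated clay, so the full stress increment lies on the virgin compression line:
S_c = C_c·H/(1+e₀)·log₁₀(σ'_f/σ'_0) = 0.23×3.3/(1+0.92)×log₁₀(64.851/38.86)
    = 0.39531 × 0.22241 = 0.08792 m

S_c ≈ 87.9 mm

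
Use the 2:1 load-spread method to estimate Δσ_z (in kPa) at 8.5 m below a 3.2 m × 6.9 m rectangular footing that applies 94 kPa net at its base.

By the 2:1 method the load spreads at 1 horizontal : 2 vertical, so at depth z the loaded area has grown by z in each plan dimension:
Δσ = qBL/((B+z)(L+z)) = 94×3.2×6.9/((3.2+8.5)(6.9+8.5)) = 11.519 kPa

Δσ_z ≈ 11.5 kPa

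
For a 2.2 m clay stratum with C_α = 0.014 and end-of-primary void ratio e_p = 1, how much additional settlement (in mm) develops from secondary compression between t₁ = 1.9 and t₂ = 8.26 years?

Secondary compression: S_s = C_α·H/(1+e_p)·log₁₀(t₂/t₁)
S_s = 0.014×2.2/(1+1)×log₁₀(8.26/1.9)
    = 0.0154 × 0.6382 = 0.009829 m

S_s ≈ 9.83 mm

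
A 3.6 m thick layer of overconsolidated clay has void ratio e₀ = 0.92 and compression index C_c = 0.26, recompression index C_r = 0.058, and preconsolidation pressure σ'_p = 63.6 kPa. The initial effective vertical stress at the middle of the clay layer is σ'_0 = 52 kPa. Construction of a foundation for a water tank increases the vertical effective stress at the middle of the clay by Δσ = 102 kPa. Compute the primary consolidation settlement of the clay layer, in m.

S_c ≈ 0.197 m

Final effective stress: σ'_f = 52 + 102 = 154 kPa.
σ'_f = 154 > σ'_p = 63.6 kPa, so the stress path crosses the preconsolidation pressure — recompression up to σ'_p, then virgin compression beyond:
S_c = H/(1+e₀)·[C_r·log₁₀(σ'_p/σ'_0) + C_c·log₁₀(σ'_f/σ'_p)]
    = 3.6/1.92 × [0.058×log₁₀(63.6/52) + 0.26×log₁₀(154/63.6)]
    = 1.875 × [0.0050723 + 0.099857] = 0.1967 m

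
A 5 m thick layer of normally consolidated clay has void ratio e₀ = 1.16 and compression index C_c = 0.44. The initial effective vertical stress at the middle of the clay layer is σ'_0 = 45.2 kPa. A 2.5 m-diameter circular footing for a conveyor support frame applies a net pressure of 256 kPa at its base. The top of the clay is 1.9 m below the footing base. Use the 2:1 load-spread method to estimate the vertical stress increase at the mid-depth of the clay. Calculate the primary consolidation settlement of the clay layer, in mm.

S_c ≈ 246 mm

Mid-depth of clay below the footing base: z = 1.9 + 5/2 = 4.4 m.
Stress increase at mid-clay by the 2:1 spreading method:
Δσ ≈ qD²/(D+z)² = 256×2.5²/(2.5+4.4)² = 33.606 kPa
Final effective stress: σ'_f = σ'_0 + Δσ = 45.2 + 33.606 = 78.806 kPa.
Normally consolidated clay, so the full stress increment lies on the virgin compression line:
S_c = C_c·H/(1+e₀)·log₁₀(σ'_f/σ'_0) = 0.44×5/(1+1.16)×log₁₀(78.806/45.2)
    = 1.0185 × 0.24142 = 0.2459 m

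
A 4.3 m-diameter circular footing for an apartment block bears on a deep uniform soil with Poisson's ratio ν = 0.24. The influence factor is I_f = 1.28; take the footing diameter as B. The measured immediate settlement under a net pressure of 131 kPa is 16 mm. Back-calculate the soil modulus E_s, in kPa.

E_s ≈ 42500 kPa

S_e = q·B·(1−ν²)/E_s · I_f  ⇒  E_s = q·B·(1−ν²)·I_f / S_e.
E_s = 131 × 4.3 × 0.9424 × 1.28 / 0.016 = 42470 kPa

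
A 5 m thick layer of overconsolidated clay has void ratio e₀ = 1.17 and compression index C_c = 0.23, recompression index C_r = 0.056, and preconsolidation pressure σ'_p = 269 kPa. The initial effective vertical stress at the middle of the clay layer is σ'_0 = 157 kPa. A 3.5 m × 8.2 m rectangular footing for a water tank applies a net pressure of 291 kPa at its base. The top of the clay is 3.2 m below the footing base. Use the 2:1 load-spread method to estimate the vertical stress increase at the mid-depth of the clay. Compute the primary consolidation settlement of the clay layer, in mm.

Mid-depth of clay below the footing base: z = 3.2 + 5/2 = 5.7 m.
Stress increase at mid-clay by the 2:1 spreading method:
Δσ = qBL/((B+z)(L+z)) = 291×3.5×8.2/((3.5+5.7)(8.2+5.7)) = 65.309 kPa
Final effective stress: σ'_f = 157 + 65.309 = 222.31 kPa.
σ'_f = 222.31 ≤ σ'_p = 269 kPa, so the clay remains overconsolidated and only the recompression index applies:
S_c = C_r·H/(1+e₀)·log₁₀(σ'_f/σ'_0) = 0.056×5/2.17×log₁₀(222.31/157)
    = 0.12903 × 0.15106 = 0.01949 m

S_c ≈ 19.5 mm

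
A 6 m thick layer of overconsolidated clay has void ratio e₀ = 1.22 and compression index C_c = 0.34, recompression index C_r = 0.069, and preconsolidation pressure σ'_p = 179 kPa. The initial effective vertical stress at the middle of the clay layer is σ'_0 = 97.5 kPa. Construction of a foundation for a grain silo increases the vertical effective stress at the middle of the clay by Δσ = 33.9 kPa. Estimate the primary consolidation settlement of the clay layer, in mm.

S_c ≈ 24.2 mm

Final effective stress: σ'_f = 97.5 + 33.9 = 131.4 kPa.
σ'_f = 131.4 ≤ σ'_p = 179 kPa, so the clay remains overconsolidated and only the recompression index applies:
S_c = C_r·H/(1+e₀)·log₁₀(σ'_f/σ'_0) = 0.069×6/2.22×log₁₀(131.4/97.5)
    = 0.18649 × 0.12959 = 0.02417 m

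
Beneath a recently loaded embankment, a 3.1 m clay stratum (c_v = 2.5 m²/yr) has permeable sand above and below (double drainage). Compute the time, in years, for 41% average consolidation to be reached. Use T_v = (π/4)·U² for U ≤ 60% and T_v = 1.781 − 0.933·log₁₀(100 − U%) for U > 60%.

t ≈ 0.127 years

Drainage path length: H_d = H/2 = 1.55 m (double drainage).
U ≤ 60%: T_v = (π/4)·U² = (π/4)×0.41² = 0.13203.
t = T_v·H_d²/c_v = 0.13203×1.55²/2.5 = 0.1269 years.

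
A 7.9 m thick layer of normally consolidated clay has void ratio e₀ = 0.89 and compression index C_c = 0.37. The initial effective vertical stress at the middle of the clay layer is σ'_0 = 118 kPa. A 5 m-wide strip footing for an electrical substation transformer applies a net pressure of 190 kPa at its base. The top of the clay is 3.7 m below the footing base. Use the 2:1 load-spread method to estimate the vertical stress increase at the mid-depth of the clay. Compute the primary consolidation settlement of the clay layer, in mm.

S_c ≈ 331 mm

Mid-depth of clay below the footing base: z = 3.7 + 7.9/2 = 7.65 m.
Stress increase at mid-clay by the 2:1 spreading method:
Δσ = qB/(B+z) = 190×5/(5+7.65) = 75.099 kPa
Final effective stress: σ'_f = σ'_0 + Δσ = 118 + 75.099 = 193.1 kPa.
Normally consolidated clay, so the full stress increment lies on the virgin compression line:
S_c = C_c·H/(1+e₀)·log₁₀(σ'_f/σ'_0) = 0.37×7.9/(1+0.89)×log₁₀(193.1/118)
    = 1.5466 × 0.2139 = 0.3308 m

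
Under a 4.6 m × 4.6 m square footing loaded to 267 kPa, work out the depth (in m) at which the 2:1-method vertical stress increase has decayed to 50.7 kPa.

z ≈ 5.96 m

2:1 spreading — at depth z the loaded area has grown by z in each plan dimension:
qB²/(B+z)² = Δσ_z ⇒ z = B(√(q/Δσ_z) − 1) = 4.6×(√(267/50.7) − 1) = 5.956 m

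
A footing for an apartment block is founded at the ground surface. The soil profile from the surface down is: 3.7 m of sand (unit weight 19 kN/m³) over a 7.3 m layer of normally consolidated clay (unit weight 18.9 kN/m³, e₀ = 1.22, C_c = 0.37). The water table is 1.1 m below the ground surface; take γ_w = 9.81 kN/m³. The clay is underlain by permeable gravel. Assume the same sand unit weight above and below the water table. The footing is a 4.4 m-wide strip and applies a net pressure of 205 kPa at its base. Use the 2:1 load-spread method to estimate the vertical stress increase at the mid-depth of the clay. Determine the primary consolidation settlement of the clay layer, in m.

S_c ≈ 0.362 m

Mid-depth of clay below the ground surface: z = 3.7 + 7.3/2 = 7.35 m.
Total vertical stress at mid-clay: σ_v = 19×3.7 + 18.9×3.65 = 139.28 kPa.
Pore pressure: u = 9.81×(7.35 − 1.1) = 61.312 kPa.
Initial effective stress: σ'_0 = σ_v − u = 139.28 − 61.312 = 77.968 kPa.
Stress increase at mid-clay by the 2:1 spreading method:
Δσ = qB/(B+z) = 205×4.4/(4.4+7.35) = 76.766 kPa
Final effective stress: σ'_f = σ'_0 + Δσ = 77.968 + 76.766 = 154.73 kPa.
Normally consolidated clay, so the full stress increment lies on the virgin compression line:
S_c = C_c·H/(1+e₀)·log₁₀(σ'_f/σ'_0) = 0.37×7.3/(1+1.22)×log₁₀(154.73/77.968)
    = 1.2167 × 0.29766 = 0.3622 m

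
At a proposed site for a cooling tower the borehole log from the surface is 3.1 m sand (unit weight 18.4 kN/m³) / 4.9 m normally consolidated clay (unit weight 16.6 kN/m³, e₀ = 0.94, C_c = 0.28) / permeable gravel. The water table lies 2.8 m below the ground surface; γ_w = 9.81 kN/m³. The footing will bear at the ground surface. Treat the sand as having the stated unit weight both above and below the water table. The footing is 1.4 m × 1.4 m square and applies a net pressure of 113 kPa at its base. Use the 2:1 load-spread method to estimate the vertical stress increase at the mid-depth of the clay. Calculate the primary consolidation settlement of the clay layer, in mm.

Mid-depth of clay below the ground surface: z = 3.1 + 4.9/2 = 5.55 m.
Total vertical stress at mid-clay: σ_v = 18.4×3.1 + 16.6×2.45 = 97.71 kPa.
Pore pressure: u = 9.81×(5.55 − 2.8) = 26.978 kPa.
Initial effective stress: σ'_0 = σ_v − u = 97.71 − 26.978 = 70.732 kPa.
Stress increase at mid-clay by the 2:1 spreading method:
Δσ = qBL/((B+z)(L+z)) = 113×1.4×1.4/((1.4+5.55)(1.4+5.55)) = 4.5853 kPa
Final effective stress: σ'_f = σ'_0 + Δσ = 70.732 + 4.5853 = 75.317 kPa.
Normally consolidated clay, so the full stress increment lies on the virgin compression line:
S_c = C_c·H/(1+e₀)·log₁₀(σ'_f/σ'_0) = 0.28×4.9/(1+0.94)×log₁₀(75.317/70.732)
    = 0.70722 × 0.027277 = 0.01929 m

S_c ≈ 19.3 mm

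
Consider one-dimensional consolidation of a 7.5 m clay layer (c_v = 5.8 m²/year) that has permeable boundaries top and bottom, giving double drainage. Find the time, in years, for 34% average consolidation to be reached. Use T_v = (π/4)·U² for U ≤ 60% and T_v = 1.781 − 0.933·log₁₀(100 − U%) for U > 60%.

Drainage path length: H_d = H/2 = 3.75 m (double drainage).
U ≤ 60%: T_v = (π/4)·U² = (π/4)×0.34² = 0.090792.
t = T_v·H_d²/c_v = 0.090792×3.75²/5.8 = 0.2201 years.

t ≈ 0.22 years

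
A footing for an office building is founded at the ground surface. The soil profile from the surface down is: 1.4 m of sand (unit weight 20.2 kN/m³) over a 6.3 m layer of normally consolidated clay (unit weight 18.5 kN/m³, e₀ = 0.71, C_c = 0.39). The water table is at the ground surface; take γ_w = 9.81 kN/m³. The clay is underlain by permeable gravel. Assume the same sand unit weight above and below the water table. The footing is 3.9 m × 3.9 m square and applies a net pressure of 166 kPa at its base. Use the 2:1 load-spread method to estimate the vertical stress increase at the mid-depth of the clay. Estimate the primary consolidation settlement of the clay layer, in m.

Mid-depth of clay below the ground surface: z = 1.4 + 6.3/2 = 4.55 m.
Total vertical stress at mid-clay: σ_v = 20.2×1.4 + 18.5×3.15 = 86.555 kPa.
Pore pressure: u = 9.81×(4.55 − 0) = 44.636 kPa.
Initial effective stress: σ'_0 = σ_v − u = 86.555 − 44.636 = 41.919 kPa.
Stress increase at mid-clay by the 2:1 spreading method:
Δσ = qBL/((B+z)(L+z)) = 166×3.9×3.9/((3.9+4.55)(3.9+4.55)) = 35.361 kPa
Final effective stress: σ'_f = σ'_0 + Δσ = 41.919 + 35.361 = 77.28 kPa.
Normally consolidated clay, so the full stress increment lies on the virgin compression line:
S_c = C_c·H/(1+e₀)·log₁₀(σ'_f/σ'_0) = 0.39×6.3/(1+0.71)×log₁₀(77.28/41.919)
    = 1.4368 × 0.26566 = 0.3817 m

S_c ≈ 0.382 m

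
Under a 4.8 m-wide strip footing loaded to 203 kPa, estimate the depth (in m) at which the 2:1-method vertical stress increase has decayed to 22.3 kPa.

2:1 spreading — at depth z the loaded area has grown by z in each plan dimension:
qB/(B+z) = Δσ_z ⇒ z = qB/Δσ_z − B = 203×4.8/22.3 − 4.8 = 38.9 m

z ≈ 38.9 m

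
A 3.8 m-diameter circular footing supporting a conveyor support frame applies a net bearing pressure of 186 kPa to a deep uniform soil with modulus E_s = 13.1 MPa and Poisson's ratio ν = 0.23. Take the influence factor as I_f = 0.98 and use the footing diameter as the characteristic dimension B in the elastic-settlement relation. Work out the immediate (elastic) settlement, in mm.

Immediate (elastic) settlement: S_e = q·B·(1−ν²)/E_s · I_f.
E_s = 13.1 MPa = 13100 kPa.
S_e = 186 × 3.8 × (1 − 0.23²) / 13100 × 0.98
    = 186 × 3.8 × 0.9471 / 13100 × 0.98
    = 0.05008 m = 50.08 mm

S_e ≈ 50.1 mm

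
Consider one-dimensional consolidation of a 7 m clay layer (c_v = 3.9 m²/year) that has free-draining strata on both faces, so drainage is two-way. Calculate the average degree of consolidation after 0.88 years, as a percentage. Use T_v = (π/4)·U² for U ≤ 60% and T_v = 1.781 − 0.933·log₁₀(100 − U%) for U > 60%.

U ≈ 59.7 %

Drainage path length: H_d = H/2 = 3.5 m (double drainage).
T_v = c_v·t/H_d² = 3.9×0.88/3.5² = 0.28016.
T_v = 0.28016 corresponds to the U ≤ 60% branch:
U = √(4T_v/π) = 0.5973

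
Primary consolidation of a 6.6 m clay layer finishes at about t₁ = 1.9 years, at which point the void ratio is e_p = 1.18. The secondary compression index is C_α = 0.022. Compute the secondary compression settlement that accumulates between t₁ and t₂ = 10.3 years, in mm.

Secondary compression: S_s = C_α·H/(1+e_p)·log₁₀(t₂/t₁)
S_s = 0.022×6.6/(1+1.18)×log₁₀(10.3/1.9)
    = 0.06661 × 0.7341 = 0.04889 m

S_s ≈ 48.9 mm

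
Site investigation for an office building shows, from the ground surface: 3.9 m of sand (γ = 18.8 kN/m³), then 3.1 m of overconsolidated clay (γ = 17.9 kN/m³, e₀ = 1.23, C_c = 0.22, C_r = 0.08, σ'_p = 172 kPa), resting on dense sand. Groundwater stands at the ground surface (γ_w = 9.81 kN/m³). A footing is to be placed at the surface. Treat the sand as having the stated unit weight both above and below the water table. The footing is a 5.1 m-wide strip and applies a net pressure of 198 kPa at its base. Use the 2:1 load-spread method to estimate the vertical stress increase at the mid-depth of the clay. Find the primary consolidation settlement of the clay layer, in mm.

Mid-depth of clay below the ground surface: z = 3.9 + 3.1/2 = 5.45 m.
Total vertical stress at mid-clay: σ_v = 18.8×3.9 + 17.9×1.55 = 101.06 kPa.
Pore pressure: u = 9.81×(5.45 − 0) = 53.465 kPa.
Initial effective stress: σ'_0 = σ_v − u = 101.06 − 53.465 = 47.595 kPa.
Stress increase at mid-clay by the 2:1 spreading method:
Δσ = qB/(B+z) = 198×5.1/(5.1+5.45) = 95.716 kPa
Final effective stress: σ'_f = 47.595 + 95.716 = 143.31 kPa.
σ'_f = 143.31 ≤ σ'_p = 172 kPa, so the clay remains overconsolidated and only the recompression index applies:
S_c = C_r·H/(1+e₀)·log₁₀(σ'_f/σ'_0) = 0.08×3.1/2.23×log₁₀(143.31/47.595)
    = 0.11121 × 0.47872 = 0.05324 m

S_c ≈ 53.2 mm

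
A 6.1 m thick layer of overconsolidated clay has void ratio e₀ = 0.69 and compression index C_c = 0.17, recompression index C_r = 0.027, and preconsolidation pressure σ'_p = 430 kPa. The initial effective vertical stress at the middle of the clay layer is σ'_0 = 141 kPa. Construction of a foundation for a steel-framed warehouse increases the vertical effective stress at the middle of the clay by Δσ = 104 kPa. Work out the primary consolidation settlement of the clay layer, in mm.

S_c ≈ 23.4 mm

Final effective stress: σ'_f = 141 + 104 = 245 kPa.
σ'_f = 245 ≤ σ'_p = 430 kPa, so the clay remains overconsolidated and only the recompression index applies:
S_c = C_r·H/(1+e₀)·log₁₀(σ'_f/σ'_0) = 0.027×6.1/1.69×log₁₀(245/141)
    = 0.097457 × 0.23995 = 0.02338 m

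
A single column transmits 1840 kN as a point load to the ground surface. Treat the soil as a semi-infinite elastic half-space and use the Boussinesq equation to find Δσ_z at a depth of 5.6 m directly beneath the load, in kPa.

Δσ_z ≈ 28 kPa

Boussinesq vertical stress below a point load on an elastic half-space:
Δσ_z = 3P/(2πz²) · [1 + (r/z)²]^(−5/2)
r/z = 0/5.6 = 0; [1+(r/z)²]^(−5/2) = 1.
Δσ_z = 3×1840/(2π×5.6²) × 1 = 28.015 × 1 = 28.02 kPa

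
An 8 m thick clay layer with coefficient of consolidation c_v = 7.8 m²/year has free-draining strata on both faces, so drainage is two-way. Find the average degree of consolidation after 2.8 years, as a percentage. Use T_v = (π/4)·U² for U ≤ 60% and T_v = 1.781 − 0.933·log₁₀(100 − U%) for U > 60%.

U ≈ 97.2 %

Drainage path length: H_d = H/2 = 4 m (double drainage).
T_v = c_v·t/H_d² = 7.8×2.8/4² = 1.365.
T_v = 1.365 corresponds to the U > 60% branch:
U = 1 − 10^((1.781 − T_v)/0.933)/100 = 0.9721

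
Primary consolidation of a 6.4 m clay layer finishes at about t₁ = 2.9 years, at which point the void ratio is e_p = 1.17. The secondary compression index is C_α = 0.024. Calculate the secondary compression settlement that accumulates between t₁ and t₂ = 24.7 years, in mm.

S_s ≈ 65.8 mm

Secondary compression: S_s = C_α·H/(1+e_p)·log₁₀(t₂/t₁)
S_s = 0.024×6.4/(1+1.17)×log₁₀(24.7/2.9)
    = 0.07078 × 0.9303 = 0.06585 m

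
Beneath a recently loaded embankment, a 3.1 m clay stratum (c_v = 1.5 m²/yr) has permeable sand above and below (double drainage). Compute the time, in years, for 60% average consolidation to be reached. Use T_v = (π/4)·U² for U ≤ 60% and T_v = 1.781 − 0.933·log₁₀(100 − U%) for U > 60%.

t ≈ 0.453 years

Drainage path length: H_d = H/2 = 1.55 m (double drainage).
U ≤ 60%: T_v = (π/4)·U² = (π/4)×0.6² = 0.28274.
t = T_v·H_d²/c_v = 0.28274×1.55²/1.5 = 0.4529 years.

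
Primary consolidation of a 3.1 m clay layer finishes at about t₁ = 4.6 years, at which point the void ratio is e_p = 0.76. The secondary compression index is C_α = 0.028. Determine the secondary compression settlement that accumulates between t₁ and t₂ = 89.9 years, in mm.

S_s ≈ 63.7 mm

Secondary compression: S_s = C_α·H/(1+e_p)·log₁₀(t₂/t₁)
S_s = 0.028×3.1/(1+0.76)×log₁₀(89.9/4.6)
    = 0.04932 × 1.291 = 0.06367 m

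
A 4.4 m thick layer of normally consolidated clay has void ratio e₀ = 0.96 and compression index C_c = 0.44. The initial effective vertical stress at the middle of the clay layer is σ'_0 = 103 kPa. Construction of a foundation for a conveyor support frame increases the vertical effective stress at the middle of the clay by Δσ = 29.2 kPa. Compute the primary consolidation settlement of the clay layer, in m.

S_c ≈ 0.107 m

Final effective stress: σ'_f = σ'_0 + Δσ = 103 + 29.2 = 132.2 kPa.
Normally consolidated clay, so the full stress increment lies on the virgin compression line:
S_c = C_c·H/(1+e₀)·log₁₀(σ'_f/σ'_0) = 0.44×4.4/(1+0.96)×log₁₀(132.2/103)
    = 0.98776 × 0.10839 = 0.1071 m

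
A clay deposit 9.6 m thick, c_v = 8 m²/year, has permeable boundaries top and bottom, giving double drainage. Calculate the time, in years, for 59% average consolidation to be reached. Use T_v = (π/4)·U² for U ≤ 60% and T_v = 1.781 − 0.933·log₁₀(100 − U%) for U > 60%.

Drainage path length: H_d = H/2 = 4.8 m (double drainage).
U ≤ 60%: T_v = (π/4)·U² = (π/4)×0.59² = 0.2734.
t = T_v·H_d²/c_v = 0.2734×4.8²/8 = 0.7874 years.

t ≈ 0.787 years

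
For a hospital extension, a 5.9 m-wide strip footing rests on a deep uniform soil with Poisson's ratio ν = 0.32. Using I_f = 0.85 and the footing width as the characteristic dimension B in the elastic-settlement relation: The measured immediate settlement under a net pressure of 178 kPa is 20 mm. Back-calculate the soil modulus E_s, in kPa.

S_e = q·B·(1−ν²)/E_s · I_f  ⇒  E_s = q·B·(1−ν²)·I_f / S_e.
E_s = 178 × 5.9 × 0.8976 × 0.85 / 0.02 = 40060 kPa

E_s ≈ 40100 kPa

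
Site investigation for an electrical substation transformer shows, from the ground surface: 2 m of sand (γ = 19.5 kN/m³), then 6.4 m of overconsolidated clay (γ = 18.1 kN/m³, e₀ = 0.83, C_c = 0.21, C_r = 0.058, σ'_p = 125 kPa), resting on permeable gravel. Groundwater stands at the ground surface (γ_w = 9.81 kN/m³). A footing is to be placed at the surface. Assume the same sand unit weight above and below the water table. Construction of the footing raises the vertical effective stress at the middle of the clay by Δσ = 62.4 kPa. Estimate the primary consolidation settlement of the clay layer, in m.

Mid-depth of clay below the ground surface: z = 2 + 6.4/2 = 5.2 m.
Total vertical stress at mid-clay: σ_v = 19.5×2 + 18.1×3.2 = 96.92 kPa.
Pore pressure: u = 9.81×(5.2 − 0) = 51.012 kPa.
Initial effective stress: σ'_0 = σ_v − u = 96.92 − 51.012 = 45.908 kPa.
Final effective stress: σ'_f = 45.908 + 62.4 = 108.31 kPa.
σ'_f = 108.31 ≤ σ'_p = 125 kPa, so the clay remains overconsolidated and only the recompression index applies:
S_c = C_r·H/(1+e₀)·log₁₀(σ'_f/σ'_0) = 0.058×6.4/1.83×log₁₀(108.31/45.908)
    = 0.20284 × 0.37278 = 0.07562 m

S_c ≈ 0.0756 m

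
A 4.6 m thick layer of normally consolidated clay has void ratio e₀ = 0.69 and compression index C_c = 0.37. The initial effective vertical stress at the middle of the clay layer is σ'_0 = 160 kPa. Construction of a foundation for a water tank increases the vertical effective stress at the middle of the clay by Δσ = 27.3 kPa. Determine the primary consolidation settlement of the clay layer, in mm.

Final effective stress: σ'_f = σ'_0 + Δσ = 160 + 27.3 = 187.3 kPa.
Normally consolidated clay, so the full stress increment lies on the virgin compression line:
S_c = C_c·H/(1+e₀)·log₁₀(σ'_f/σ'_0) = 0.37×4.6/(1+0.69)×log₁₀(187.3/160)
    = 1.0071 × 0.068418 = 0.0689 m

S_c ≈ 68.9 mm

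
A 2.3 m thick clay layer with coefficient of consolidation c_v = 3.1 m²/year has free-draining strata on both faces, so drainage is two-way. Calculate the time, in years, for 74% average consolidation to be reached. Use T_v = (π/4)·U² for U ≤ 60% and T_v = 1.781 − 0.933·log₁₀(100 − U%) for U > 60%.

t ≈ 0.197 years

Drainage path length: H_d = H/2 = 1.15 m (double drainage).
U > 60%: T_v = 1.781 − 0.933·log₁₀(100 − 74) = 0.46083.
t = T_v·H_d²/c_v = 0.46083×1.15²/3.1 = 0.1966 years.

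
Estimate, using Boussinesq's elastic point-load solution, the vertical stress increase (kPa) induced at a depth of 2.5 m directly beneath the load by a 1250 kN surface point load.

Boussinesq vertical stress below a point load on an elastic half-space:
Δσ_z = 3P/(2πz²) · [1 + (r/z)²]^(−5/2)
r/z = 0/2.5 = 0; [1+(r/z)²]^(−5/2) = 1.
Δσ_z = 3×1250/(2π×2.5²) × 1 = 95.493 × 1 = 95.49 kPa

Δσ_z ≈ 95.5 kPa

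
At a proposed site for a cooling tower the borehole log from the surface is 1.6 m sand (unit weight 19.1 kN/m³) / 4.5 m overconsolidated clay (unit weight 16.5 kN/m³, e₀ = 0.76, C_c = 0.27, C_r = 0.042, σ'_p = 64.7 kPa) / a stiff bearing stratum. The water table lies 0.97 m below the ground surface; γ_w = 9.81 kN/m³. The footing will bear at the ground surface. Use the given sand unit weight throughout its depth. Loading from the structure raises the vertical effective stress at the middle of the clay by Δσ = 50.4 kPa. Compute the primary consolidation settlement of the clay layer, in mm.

Mid-depth of clay below the ground surface: z = 1.6 + 4.5/2 = 3.85 m.
Total vertical stress at mid-clay: σ_v = 19.1×1.6 + 16.5×2.25 = 67.685 kPa.
Pore pressure: u = 9.81×(3.85 − 0.97) = 28.253 kPa.
Initial effective stress: σ'_0 = σ_v − u = 67.685 − 28.253 = 39.432 kPa.
Final effective stress: σ'_f = 39.432 + 50.4 = 89.832 kPa.
σ'_f = 89.832 > σ'_p = 64.7 kPa, so the stress path crosses the preconsolidation pressure — recompression up to σ'_p, then virgin compression beyond:
S_c = H/(1+e₀)·[C_r·log₁₀(σ'_p/σ'_0) + C_c·log₁₀(σ'_f/σ'_p)]
    = 4.5/1.76 × [0.042×log₁₀(64.7/39.432) + 0.27×log₁₀(89.832/64.7)]
    = 2.5568 × [0.0090323 + 0.038482] = 0.1215 m

S_c ≈ 121 mm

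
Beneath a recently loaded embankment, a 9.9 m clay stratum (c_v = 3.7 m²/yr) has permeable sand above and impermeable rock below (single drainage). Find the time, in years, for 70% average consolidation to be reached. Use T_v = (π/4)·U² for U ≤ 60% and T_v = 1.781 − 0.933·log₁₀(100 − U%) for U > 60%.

Drainage path length: H_d = H = 9.9 m (single drainage).
U > 60%: T_v = 1.781 − 0.933·log₁₀(100 − 70) = 0.40285.
t = T_v·H_d²/c_v = 0.40285×9.9²/3.7 = 10.67 years.

t ≈ 10.7 years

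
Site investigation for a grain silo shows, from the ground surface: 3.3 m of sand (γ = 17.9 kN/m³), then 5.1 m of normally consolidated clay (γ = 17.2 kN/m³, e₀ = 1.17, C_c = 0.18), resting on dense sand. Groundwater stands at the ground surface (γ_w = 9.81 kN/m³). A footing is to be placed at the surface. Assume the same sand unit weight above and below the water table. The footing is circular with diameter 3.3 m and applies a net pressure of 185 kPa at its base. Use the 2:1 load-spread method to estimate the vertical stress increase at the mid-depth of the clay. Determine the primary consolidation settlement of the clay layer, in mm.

S_c ≈ 77.9 mm

Mid-depth of clay below the ground surface: z = 3.3 + 5.1/2 = 5.85 m.
Total vertical stress at mid-clay: σ_v = 17.9×3.3 + 17.2×2.55 = 102.93 kPa.
Pore pressure: u = 9.81×(5.85 − 0) = 57.389 kPa.
Initial effective stress: σ'_0 = σ_v − u = 102.93 − 57.389 = 45.541 kPa.
Stress increase at mid-clay by the 2:1 spreading method:
Δσ ≈ qD²/(D+z)² = 185×3.3²/(3.3+5.85)² = 24.063 kPa
Final effective stress: σ'_f = σ'_0 + Δσ = 45.541 + 24.063 = 69.604 kPa.
Normally consolidated clay, so the full stress increment lies on the virgin compression line:
S_c = C_c·H/(1+e₀)·log₁₀(σ'_f/σ'_0) = 0.18×5.1/(1+1.17)×log₁₀(69.604/45.541)
    = 0.42304 × 0.18423 = 0.07794 m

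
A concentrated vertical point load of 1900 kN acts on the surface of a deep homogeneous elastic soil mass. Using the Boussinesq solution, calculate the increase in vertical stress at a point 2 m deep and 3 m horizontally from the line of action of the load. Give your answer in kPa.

Δσ_z ≈ 11.9 kPa

Boussinesq vertical stress below a point load on an elastic half-space:
Δσ_z = 3P/(2πz²) · [1 + (r/z)²]^(−5/2)
r/z = 3/2 = 1.5; [1+(r/z)²]^(−5/2) = 0.052516.
Δσ_z = 3×1900/(2π×2²) × 0.052516 = 226.8 × 0.052516 = 11.91 kPa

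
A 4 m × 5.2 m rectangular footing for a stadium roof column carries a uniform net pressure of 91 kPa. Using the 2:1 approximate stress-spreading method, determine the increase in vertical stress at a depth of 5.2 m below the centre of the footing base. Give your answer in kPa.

By the 2:1 method the load spreads at 1 horizontal : 2 vertical, so at depth z the loaded area has grown by z in each plan dimension:
Δσ = qBL/((B+z)(L+z)) = 91×4×5.2/((4+5.2)(5.2+5.2)) = 19.783 kPa

Δσ_z ≈ 19.8 kPa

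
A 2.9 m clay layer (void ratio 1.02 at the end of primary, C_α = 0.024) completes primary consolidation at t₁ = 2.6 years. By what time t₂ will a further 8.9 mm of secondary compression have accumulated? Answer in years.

t₂ ≈ 4.71 years

S_s = C_α·H/(1+e_p)·log₁₀(t₂/t₁) ⇒ log₁₀(t₂/t₁) = S_s·(1+e_p)/(C_α·H).
log₁₀(t₂/t₁) = 0.0089 × (1+1.02) / (0.024×2.9) = 0.2583
t₂ = t₁ × 10^0.2583 = 2.6 × 1.813 = 4.713 years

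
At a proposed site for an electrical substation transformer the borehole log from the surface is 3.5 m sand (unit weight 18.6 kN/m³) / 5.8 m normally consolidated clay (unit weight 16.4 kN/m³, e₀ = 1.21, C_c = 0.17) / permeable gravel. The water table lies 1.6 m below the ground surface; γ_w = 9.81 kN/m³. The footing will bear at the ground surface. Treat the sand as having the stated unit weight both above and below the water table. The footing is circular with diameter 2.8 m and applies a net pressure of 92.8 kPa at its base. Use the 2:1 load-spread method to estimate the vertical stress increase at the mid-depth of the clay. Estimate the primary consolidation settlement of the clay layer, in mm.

Mid-depth of clay below the ground surface: z = 3.5 + 5.8/2 = 6.4 m.
Total vertical stress at mid-clay: σ_v = 18.6×3.5 + 16.4×2.9 = 112.66 kPa.
Pore pressure: u = 9.81×(6.4 − 1.6) = 47.088 kPa.
Initial effective stress: σ'_0 = σ_v − u = 112.66 − 47.088 = 65.572 kPa.
Stress increase at mid-clay by the 2:1 spreading method:
Δσ ≈ qD²/(D+z)² = 92.8×2.8²/(2.8+6.4)² = 8.5958 kPa
Final effective stress: σ'_f = σ'_0 + Δσ = 65.572 + 8.5958 = 74.168 kPa.
Normally consolidated clay, so the full stress increment lies on the virgin compression line:
S_c = C_c·H/(1+e₀)·log₁₀(σ'_f/σ'_0) = 0.17×5.8/(1+1.21)×log₁₀(74.168/65.572)
    = 0.44615 × 0.053498 = 0.02387 m

S_c ≈ 23.9 mm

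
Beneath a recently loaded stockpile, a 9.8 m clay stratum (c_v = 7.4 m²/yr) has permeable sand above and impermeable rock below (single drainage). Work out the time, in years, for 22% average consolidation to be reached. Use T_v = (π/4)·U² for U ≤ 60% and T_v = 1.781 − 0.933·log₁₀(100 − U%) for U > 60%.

Drainage path length: H_d = H = 9.8 m (single drainage).
U ≤ 60%: T_v = (π/4)·U² = (π/4)×0.22² = 0.038013.
t = T_v·H_d²/c_v = 0.038013×9.8²/7.4 = 0.4933 years.

t ≈ 0.493 years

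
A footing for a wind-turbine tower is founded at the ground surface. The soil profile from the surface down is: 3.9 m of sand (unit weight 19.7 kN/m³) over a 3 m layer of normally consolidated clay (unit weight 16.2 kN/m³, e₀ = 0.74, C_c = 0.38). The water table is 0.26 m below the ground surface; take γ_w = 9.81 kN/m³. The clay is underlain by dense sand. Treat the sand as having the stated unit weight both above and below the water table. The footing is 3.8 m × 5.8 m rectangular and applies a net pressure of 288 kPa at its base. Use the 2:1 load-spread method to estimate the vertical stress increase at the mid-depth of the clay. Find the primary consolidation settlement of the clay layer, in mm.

Mid-depth of clay below the ground surface: z = 3.9 + 3/2 = 5.4 m.
Total vertical stress at mid-clay: σ_v = 19.7×3.9 + 16.2×1.5 = 101.13 kPa.
Pore pressure: u = 9.81×(5.4 − 0.26) = 50.423 kPa.
Initial effective stress: σ'_0 = σ_v − u = 101.13 − 50.423 = 50.707 kPa.
Stress increase at mid-clay by the 2:1 spreading method:
Δσ = qBL/((B+z)(L+z)) = 288×3.8×5.8/((3.8+5.4)(5.8+5.4)) = 61.602 kPa
Final effective stress: σ'_f = σ'_0 + Δσ = 50.707 + 61.602 = 112.31 kPa.
Normally consolidated clay, so the full stress increment lies on the virgin compression line:
S_c = C_c·H/(1+e₀)·log₁₀(σ'_f/σ'_0) = 0.38×3/(1+0.74)×log₁₀(112.31/50.707)
    = 0.65517 × 0.34535 = 0.2263 m

S_c ≈ 226 mm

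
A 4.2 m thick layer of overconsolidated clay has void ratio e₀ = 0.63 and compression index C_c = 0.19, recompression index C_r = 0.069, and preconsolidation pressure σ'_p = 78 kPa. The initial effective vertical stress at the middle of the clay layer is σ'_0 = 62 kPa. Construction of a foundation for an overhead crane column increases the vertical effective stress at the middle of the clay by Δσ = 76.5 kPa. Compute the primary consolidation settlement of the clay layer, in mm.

S_c ≈ 140 mm

Final effective stress: σ'_f = 62 + 76.5 = 138.5 kPa.
σ'_f = 138.5 > σ'_p = 78 kPa, so the stress path crosses the preconsolidation pressure — recompression up to σ'_p, then virgin compression beyond:
S_c = H/(1+e₀)·[C_r·log₁₀(σ'_p/σ'_0) + C_c·log₁₀(σ'_f/σ'_p)]
    = 4.2/1.63 × [0.069×log₁₀(78/62) + 0.19×log₁₀(138.5/78)]
    = 2.5767 × [0.0068795 + 0.047377] = 0.1398 m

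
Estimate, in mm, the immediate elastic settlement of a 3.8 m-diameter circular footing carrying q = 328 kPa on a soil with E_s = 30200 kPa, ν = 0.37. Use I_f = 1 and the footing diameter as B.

S_e ≈ 35.6 mm

Immediate (elastic) settlement: S_e = q·B·(1−ν²)/E_s · I_f.
S_e = 328 × 3.8 × (1 − 0.37²) / 30200 × 1
    = 328 × 3.8 × 0.8631 / 30200 × 1
    = 0.03562 m = 35.62 mm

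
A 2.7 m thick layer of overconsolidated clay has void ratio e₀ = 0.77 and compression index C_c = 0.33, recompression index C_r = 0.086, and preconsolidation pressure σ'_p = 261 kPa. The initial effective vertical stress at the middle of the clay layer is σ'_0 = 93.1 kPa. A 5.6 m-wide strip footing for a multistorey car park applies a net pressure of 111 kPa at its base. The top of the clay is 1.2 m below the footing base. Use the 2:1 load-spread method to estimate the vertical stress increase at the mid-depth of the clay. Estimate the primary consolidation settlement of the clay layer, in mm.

S_c ≈ 34.1 mm

Mid-depth of clay below the footing base: z = 1.2 + 2.7/2 = 2.55 m.
Stress increase at mid-clay by the 2:1 spreading method:
Δσ = qB/(B+z) = 111×5.6/(5.6+2.55) = 76.27 kPa
Final effective stress: σ'_f = 93.1 + 76.27 = 169.37 kPa.
σ'_f = 169.37 ≤ σ'_p = 261 kPa, so the clay remains overconsolidated and only the recompression index applies:
S_c = C_r·H/(1+e₀)·log₁₀(σ'_f/σ'_0) = 0.086×2.7/1.77×log₁₀(169.37/93.1)
    = 0.13118 × 0.25989 = 0.03409 m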